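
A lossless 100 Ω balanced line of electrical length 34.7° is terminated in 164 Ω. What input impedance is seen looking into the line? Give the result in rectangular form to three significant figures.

tan(βl) = tan(34.7°) = 0.692
Z_in = Z_0·(Z_L + jZ_0·tanβl)/(Z_0 + jZ_L·tanβl)
     = 100·(164 + j69.2)/(100 + j114)

Z_in ≈ 106 − j51.1 Ω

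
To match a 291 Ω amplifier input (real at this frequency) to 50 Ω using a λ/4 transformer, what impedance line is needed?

Z_qwt = √(Z_0·R_L) = √(50 × 291) = √14550

Z_qwt ≈ 121 Ω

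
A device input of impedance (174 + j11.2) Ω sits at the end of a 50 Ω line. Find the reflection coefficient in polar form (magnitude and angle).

Γ ≈ 0.555 ∠ 2.3°

Γ = (Z_L − Z_0)/(Z_L + Z_0) = (124 + j11.2)/(224 + j11.2)
|Γ| = 125/224 = 0.555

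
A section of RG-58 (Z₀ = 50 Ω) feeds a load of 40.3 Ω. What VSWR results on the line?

VSWR ≈ 1.24

For a purely resistive load, VSWR = R_L/Z_0 or Z_0/R_L (whichever > 1) = 50/40.3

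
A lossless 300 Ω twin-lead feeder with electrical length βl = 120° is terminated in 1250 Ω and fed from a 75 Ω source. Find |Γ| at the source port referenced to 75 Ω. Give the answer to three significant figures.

tan(βl) = -1.73
Z_in = Z_0·(Z_L + jZ_0·tanβl)/(Z_0 + jZ_L·tanβl) = 94.2 + j160 Ω
Γ_s = (Z_in − Z_s)/(Z_in + Z_s) = (19.2 + j160)/(169 + j160), |Γ_s| = 0.692

|Γ| ≈ 0.692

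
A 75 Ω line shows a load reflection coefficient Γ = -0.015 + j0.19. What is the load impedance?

Z_L ≈ 67.8 + j26.7 Ω

Z_L = Z_0·(1 + Γ)/(1 − Γ) = 75·(0.985 + j0.19)/(1.01 − j0.19)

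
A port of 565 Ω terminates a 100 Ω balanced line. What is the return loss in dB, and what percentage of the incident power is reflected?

RL ≈ 3.11 dB; 48.9% of incident power reflected

Γ = (565 − 100)/(565 + 100) = 0.699
RL = −20·log₁₀(0.699) = 3.11 dB
P_refl/P_inc = |Γ|² = 0.489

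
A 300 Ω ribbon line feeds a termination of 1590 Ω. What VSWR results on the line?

For a purely resistive load, VSWR = R_L/Z_0 or Z_0/R_L (whichever > 1) = 1590/300

VSWR ≈ 5.3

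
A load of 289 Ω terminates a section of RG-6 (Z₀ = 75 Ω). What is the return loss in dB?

RL ≈ 4.61 dB

Γ = (289 − 75)/(289 + 75) = 0.588
RL = −20·log₁₀|Γ| = −20·log₁₀(0.588)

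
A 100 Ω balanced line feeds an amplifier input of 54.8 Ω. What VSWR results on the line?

Γ = (54.8 − 100)/(54.8 + 100) = -0.292
VSWR = (1 + 0.292)/(1 − 0.292)

VSWR ≈ 1.82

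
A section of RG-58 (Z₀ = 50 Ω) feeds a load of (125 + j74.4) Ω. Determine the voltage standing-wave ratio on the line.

VSWR ≈ 3.5

Γ = (Z_L − Z_0)/(Z_L + Z_0) = (75 + j74.4)/(175 + j74.4)
|Γ| = 106/190 = 0.556
VSWR = (1 + |Γ|)/(1 − |Γ|) = 1.56/0.444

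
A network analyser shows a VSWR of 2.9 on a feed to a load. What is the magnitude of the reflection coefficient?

|Γ| = (S − 1)/(S + 1) = (2.9 − 1)/(2.9 + 1) = 1.9/3.9

|Γ| ≈ 0.487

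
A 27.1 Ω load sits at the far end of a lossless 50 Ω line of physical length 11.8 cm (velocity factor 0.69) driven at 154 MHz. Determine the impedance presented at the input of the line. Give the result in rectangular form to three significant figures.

λ = v/f = 0.69·c / 154 MHz = 1.34 m
βl = 2π·l/λ = 2π × 0.0878 = 31.6°
tan(βl) = tan(31.6°) = 0.615
Z_in = Z_0·(Z_L + jZ_0·tanβl)/(Z_0 + jZ_L·tanβl)
     = 50·(27.1 + j30.8)/(50 + j16.7)

Z_in ≈ 33.6 + j19.6 Ω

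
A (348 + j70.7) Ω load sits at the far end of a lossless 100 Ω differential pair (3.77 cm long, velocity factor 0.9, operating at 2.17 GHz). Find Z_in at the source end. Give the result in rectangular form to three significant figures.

λ = v/f = 0.9·c / 2.17 GHz = 0.124 m
βl = 2π·l/λ = 2π × 0.303 = 109°
tan(βl) = tan(109°) = -2.89
Z_in = Z_0·(Z_L + jZ_0·tanβl)/(Z_0 + jZ_L·tanβl)
     = 100·(348 − j218)/(304 − j1010)

Z_in ≈ 29.5 + j25.7 Ω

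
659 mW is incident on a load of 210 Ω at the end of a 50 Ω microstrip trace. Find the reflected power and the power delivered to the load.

Γ = (210 − 50)/(210 + 50) = 0.615
|Γ|² = 0.379
P_refl = |Γ|²·P_inc = 250 mW, P_del = (1 − |Γ|²)·P_inc = 409 mW

P_reflected ≈ 250 mW; P_delivered ≈ 409 mW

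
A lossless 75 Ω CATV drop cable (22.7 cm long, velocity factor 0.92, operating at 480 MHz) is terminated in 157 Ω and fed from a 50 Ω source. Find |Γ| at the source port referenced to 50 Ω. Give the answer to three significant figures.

λ = v/f = 0.92·c / 480 MHz = 0.575 m
βl = 2π·l/λ = 2π × 0.395 = 142°
tan(βl) = -0.778
Z_in = Z_0·(Z_L + jZ_0·tanβl)/(Z_0 + jZ_L·tanβl) = 69 + j54 Ω
Γ_s = (Z_in − Z_s)/(Z_in + Z_s) = (19 + j54)/(119 + j54), |Γ_s| = 0.438

|Γ| ≈ 0.438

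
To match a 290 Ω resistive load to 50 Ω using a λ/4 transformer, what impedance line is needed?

Z_qwt ≈ 120 Ω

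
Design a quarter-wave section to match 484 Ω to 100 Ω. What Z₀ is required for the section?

Z_qwt ≈ 220 Ω

Z_qwt = √(Z_0·R_L) = √(100 × 484) = √48400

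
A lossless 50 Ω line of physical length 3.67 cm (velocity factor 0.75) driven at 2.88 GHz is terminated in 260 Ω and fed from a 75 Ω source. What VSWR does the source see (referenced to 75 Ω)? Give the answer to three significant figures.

λ = v/f = 0.75·c / 2.88 GHz = 0.0781 m
βl = 2π·l/λ = 2π × 0.47 = 169°
tan(βl) = -0.192
Z_in = Z_0·(Z_L + jZ_0·tanβl)/(Z_0 + jZ_L·tanβl) = 135 + j125 Ω
Γ_s = (Z_in − Z_s)/(Z_in + Z_s) = (59.8 + j125)/(210 + j125), |Γ_s| = 0.568
VSWR = (1 + |Γ_s|)/(1 − |Γ_s|)

VSWR ≈ 3.63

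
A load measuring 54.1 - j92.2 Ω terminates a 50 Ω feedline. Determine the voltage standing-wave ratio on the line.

Γ = (Z_L − Z_0)/(Z_L + Z_0) = (4.1 − j92.2)/(104.1 − j92.2)
|Γ| = 92.3/139 = 0.664
VSWR = (1 + |Γ|)/(1 − |Γ|) = 1.66/0.336

VSWR ≈ 4.95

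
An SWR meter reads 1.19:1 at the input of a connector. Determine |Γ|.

|Γ| ≈ 0.0868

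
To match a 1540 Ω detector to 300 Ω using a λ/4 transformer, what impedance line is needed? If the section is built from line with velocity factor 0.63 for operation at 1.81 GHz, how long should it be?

Z_qwt = √(Z_0·R_L) = √(300 × 1540) = √462000
λ = 0.63·c/f = 0.104 m, so l = λ/4 = 0.0261 m

Z_qwt ≈ 680 Ω; length ≈ 2.61 cm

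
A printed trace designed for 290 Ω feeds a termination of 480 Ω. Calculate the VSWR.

Γ = (480 − 290)/(480 + 290) = 0.247
VSWR = (1 + 0.247)/(1 − 0.247)

VSWR ≈ 1.66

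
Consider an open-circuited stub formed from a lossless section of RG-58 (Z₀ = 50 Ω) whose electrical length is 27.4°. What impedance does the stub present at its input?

Z_in ≈ −j96.5 Ω

tan(βl) = 0.518
For an open-circuited stub, Z_in = −jZ_0·cot(βl) = −jZ_0/tan(βl)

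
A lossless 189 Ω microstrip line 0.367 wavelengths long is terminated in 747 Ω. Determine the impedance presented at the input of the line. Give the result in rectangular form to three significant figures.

βl = 2π × 0.367 = 132°
tan(βl) = tan(132°) = -1.11
Z_in = Z_0·(Z_L + jZ_0·tanβl)/(Z_0 + jZ_L·tanβl)
     = 189·(747 − j209)/(189 − j826)

Z_in ≈ 82.6 + j152 Ω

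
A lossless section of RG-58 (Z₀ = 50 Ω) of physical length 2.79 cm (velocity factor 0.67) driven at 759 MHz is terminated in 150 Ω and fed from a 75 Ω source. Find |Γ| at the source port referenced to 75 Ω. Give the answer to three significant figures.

λ = v/f = 0.67·c / 759 MHz = 0.265 m
βl = 2π·l/λ = 2π × 0.105 = 37.9°
tan(βl) = 0.779
Z_in = Z_0·(Z_L + jZ_0·tanβl)/(Z_0 + jZ_L·tanβl) = 37.3 − j48.2 Ω
Γ_s = (Z_in − Z_s)/(Z_in + Z_s) = (-37.7 − j48.2)/(112 − j48.2), |Γ_s| = 0.501

|Γ| ≈ 0.501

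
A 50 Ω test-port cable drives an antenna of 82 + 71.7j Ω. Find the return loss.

Γ = (32 + j71.7)/(132 + j71.7), |Γ| = 0.523
RL = −20·log₁₀|Γ| = −20·log₁₀(0.523)

RL ≈ 5.64 dB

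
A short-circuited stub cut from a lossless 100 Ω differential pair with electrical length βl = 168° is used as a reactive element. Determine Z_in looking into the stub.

tan(βl) = -0.213
For a short-circuited stub, Z_in = jZ_0·tan(βl)

Z_in ≈ −j21.3 Ω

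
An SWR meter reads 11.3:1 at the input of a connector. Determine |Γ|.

|Γ| = (S − 1)/(S + 1) = (11.3 − 1)/(11.3 + 1) = 10.3/12.3

|Γ| ≈ 0.837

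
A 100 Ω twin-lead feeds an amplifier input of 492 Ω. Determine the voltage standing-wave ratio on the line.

Γ = (492 − 100)/(492 + 100) = 0.662
VSWR = (1 + 0.662)/(1 − 0.662)

VSWR ≈ 4.92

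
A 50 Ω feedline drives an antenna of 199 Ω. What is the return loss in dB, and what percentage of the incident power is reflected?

Γ = (199 − 50)/(199 + 50) = 0.598
RL = −20·log₁₀(0.598) = 4.46 dB
P_refl/P_inc = |Γ|² = 0.358

RL ≈ 4.46 dB; 35.8% of incident power reflected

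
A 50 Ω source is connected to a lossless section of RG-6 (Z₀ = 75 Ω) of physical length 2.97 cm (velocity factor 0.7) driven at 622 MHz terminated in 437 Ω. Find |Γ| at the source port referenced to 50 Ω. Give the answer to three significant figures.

λ = v/f = 0.7·c / 622 MHz = 0.338 m
βl = 2π·l/λ = 2π × 0.088 = 31.7°
tan(βl) = 0.617
Z_in = Z_0·(Z_L + jZ_0·tanβl)/(Z_0 + jZ_L·tanβl) = 43.3 − j110 Ω
Γ_s = (Z_in − Z_s)/(Z_in + Z_s) = (-6.66 − j110)/(93.3 − j110), |Γ_s| = 0.762

|Γ| ≈ 0.762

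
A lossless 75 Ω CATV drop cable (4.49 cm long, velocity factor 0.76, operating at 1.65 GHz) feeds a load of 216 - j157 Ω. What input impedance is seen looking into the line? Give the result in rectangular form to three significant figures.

Z_in ≈ 25.2 + j52 Ω

λ = v/f = 0.76·c / 1.65 GHz = 0.138 m
βl = 2π·l/λ = 2π × 0.325 = 117°
tan(βl) = tan(117°) = -1.96
Z_in = Z_0·(Z_L + jZ_0·tanβl)/(Z_0 + jZ_L·tanβl)
     = 75·(216 − j304)/(-233 − j424)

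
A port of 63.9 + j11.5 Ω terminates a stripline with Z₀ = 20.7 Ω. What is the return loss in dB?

Γ = (43.2 + j11.5)/(84.6 + j11.5), |Γ| = 0.524
RL = −20·log₁₀|Γ| = −20·log₁₀(0.524)

RL ≈ 5.62 dB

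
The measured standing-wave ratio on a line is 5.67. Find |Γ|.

|Γ| ≈ 0.7

|Γ| = (S − 1)/(S + 1) = (5.67 − 1)/(5.67 + 1) = 4.67/6.67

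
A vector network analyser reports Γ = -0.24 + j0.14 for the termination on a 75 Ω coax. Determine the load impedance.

Z_L = Z_0·(1 + Γ)/(1 − Γ) = 75·(0.76 + j0.14)/(1.24 − j0.14)

Z_L ≈ 44.4 + j13.5 Ω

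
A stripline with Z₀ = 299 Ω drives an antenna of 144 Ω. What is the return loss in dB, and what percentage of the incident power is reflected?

Γ = (144 − 299)/(144 + 299) = -0.35
RL = −20·log₁₀(0.35) = 9.12 dB
P_refl/P_inc = |Γ|² = 0.122

RL ≈ 9.12 dB; 12.2% of incident power reflected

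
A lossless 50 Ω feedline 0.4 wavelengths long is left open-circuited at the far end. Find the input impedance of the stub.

βl = 2π × 0.4 = 144°
tan(βl) = -0.727
For an open-circuited stub, Z_in = −jZ_0·cot(βl) = −jZ_0/tan(βl)

Z_in ≈ +j68.8 Ω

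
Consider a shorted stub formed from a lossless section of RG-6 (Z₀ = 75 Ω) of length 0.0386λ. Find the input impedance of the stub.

βl = 2π × 0.0386 = 13.9°
tan(βl) = 0.247
For a shorted stub, Z_in = jZ_0·tan(βl)

Z_in ≈ +j18.6 Ω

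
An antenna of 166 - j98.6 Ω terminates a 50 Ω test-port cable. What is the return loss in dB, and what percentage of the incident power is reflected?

Γ = (116 − j98.6)/(216 − j98.6), |Γ| = 0.641
RL = −20·log₁₀(0.641) = 3.86 dB
P_refl/P_inc = |Γ|² = 0.411

RL ≈ 3.86 dB; 41.1% of incident power reflected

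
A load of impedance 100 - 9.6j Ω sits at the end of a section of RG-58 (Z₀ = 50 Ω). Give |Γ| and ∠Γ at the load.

Γ ≈ 0.339 ∠ -7.21°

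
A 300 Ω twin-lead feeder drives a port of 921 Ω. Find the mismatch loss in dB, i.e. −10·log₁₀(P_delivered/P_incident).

mismatch loss ≈ 1.3 dB

Γ = (921 − 300)/(921 + 300) = 0.509
|Γ|² = 0.259, so P_del/P_inc = 1 − |Γ|² = 0.741
ML = −10·log₁₀(1 − |Γ|²)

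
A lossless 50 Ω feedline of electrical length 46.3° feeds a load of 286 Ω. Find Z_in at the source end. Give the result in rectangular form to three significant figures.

Z_in ≈ 16.3 − j45.1 Ω

tan(βl) = tan(46.3°) = 1.05
Z_in = Z_0·(Z_L + jZ_0·tanβl)/(Z_0 + jZ_L·tanβl)
     = 50·(286 + j52.3)/(50 + j299)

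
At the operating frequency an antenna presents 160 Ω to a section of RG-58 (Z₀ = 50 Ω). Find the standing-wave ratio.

VSWR ≈ 3.2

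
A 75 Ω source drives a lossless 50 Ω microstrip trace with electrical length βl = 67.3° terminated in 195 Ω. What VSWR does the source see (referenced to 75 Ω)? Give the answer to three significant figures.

tan(βl) = 2.39
Z_in = Z_0·(Z_L + jZ_0·tanβl)/(Z_0 + jZ_L·tanβl) = 14.9 − j19.3 Ω
Γ_s = (Z_in − Z_s)/(Z_in + Z_s) = (-60.1 − j19.3)/(89.9 − j19.3), |Γ_s| = 0.687
VSWR = (1 + |Γ_s|)/(1 − |Γ_s|)

VSWR ≈ 5.38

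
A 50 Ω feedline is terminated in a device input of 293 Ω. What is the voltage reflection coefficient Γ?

Γ = (Z_L − Z_0)/(Z_L + Z_0) = (293 − 50)/(293 + 50) = 243/343

Γ = 0.708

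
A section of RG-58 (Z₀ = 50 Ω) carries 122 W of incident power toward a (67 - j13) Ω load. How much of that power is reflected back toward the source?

|Γ| = |(17 − j13)/(117 − j13)| = 0.182
|Γ|² = 0.033
P_refl = |Γ|²·P_inc = 4.03 W, P_del = (1 − |Γ|²)·P_inc = 118 W

P_reflected ≈ 4.03 W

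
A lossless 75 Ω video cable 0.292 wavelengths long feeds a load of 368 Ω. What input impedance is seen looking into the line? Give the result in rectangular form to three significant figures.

βl = 2π × 0.292 = 105°
tan(βl) = tan(105°) = -3.7
Z_in = Z_0·(Z_L + jZ_0·tanβl)/(Z_0 + jZ_L·tanβl)
     = 75·(368 − j278)/(75 − j1360)

Z_in ≈ 16.4 + j19.4 Ω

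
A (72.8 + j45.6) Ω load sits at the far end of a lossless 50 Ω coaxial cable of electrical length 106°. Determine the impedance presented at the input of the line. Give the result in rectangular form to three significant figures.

Z_in ≈ 22.1 − j3.9 Ω

tan(βl) = tan(106°) = -3.49
Z_in = Z_0·(Z_L + jZ_0·tanβl)/(Z_0 + jZ_L·tanβl)
     = 50·(72.8 − j129)/(209 − j254)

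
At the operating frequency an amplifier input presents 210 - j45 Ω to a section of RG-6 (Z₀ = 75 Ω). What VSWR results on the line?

VSWR ≈ 2.95

Γ = (Z_L − Z_0)/(Z_L + Z_0) = (135 − j45)/(285 − j45)
|Γ| = 142/289 = 0.493
VSWR = (1 + |Γ|)/(1 − |Γ|) = 1.49/0.507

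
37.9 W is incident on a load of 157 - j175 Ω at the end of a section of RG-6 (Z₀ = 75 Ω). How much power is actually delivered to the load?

|Γ| = |(82 − j175)/(232 − j175)| = 0.665
|Γ|² = 0.442
P_refl = |Γ|²·P_inc = 16.8 W, P_del = (1 − |Γ|²)·P_inc = 21.1 W

P_delivered ≈ 21.1 W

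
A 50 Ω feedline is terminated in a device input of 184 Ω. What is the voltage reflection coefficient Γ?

Γ = 0.573

Γ = (Z_L − Z_0)/(Z_L + Z_0) = (184 − 50)/(184 + 50) = 134/234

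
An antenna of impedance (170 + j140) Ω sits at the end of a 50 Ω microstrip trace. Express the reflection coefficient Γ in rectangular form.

Γ = (Z_L − Z_0)/(Z_L + Z_0) = (120 + j140)/(220 + j140)

Γ ≈ 0.676 + j0.206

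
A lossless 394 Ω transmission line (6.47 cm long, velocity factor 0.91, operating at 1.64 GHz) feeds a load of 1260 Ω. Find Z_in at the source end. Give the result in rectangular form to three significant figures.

λ = v/f = 0.91·c / 1.64 GHz = 0.166 m
βl = 2π·l/λ = 2π × 0.389 = 140°
tan(βl) = tan(140°) = -0.841
Z_in = Z_0·(Z_L + jZ_0·tanβl)/(Z_0 + jZ_L·tanβl)
     = 394·(1260 − j332)/(394 − j1060)

Z_in ≈ 261 + j371 Ω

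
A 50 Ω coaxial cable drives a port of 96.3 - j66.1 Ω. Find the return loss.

Γ = (46.3 − j66.1)/(146.3 − j66.1), |Γ| = 0.503
RL = −20·log₁₀|Γ| = −20·log₁₀(0.503)

RL ≈ 5.97 dB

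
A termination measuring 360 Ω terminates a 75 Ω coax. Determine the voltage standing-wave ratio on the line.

VSWR ≈ 4.8

For a purely resistive load, VSWR = R_L/Z_0 or Z_0/R_L (whichever > 1) = 360/75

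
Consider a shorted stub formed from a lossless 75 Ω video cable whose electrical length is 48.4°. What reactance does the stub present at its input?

tan(βl) = 1.13
For a shorted stub, Z_in = jZ_0·tan(βl)

X_in ≈ 84.5 Ω (inductive)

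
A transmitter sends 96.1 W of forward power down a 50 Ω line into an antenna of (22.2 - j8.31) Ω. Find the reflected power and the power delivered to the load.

P_reflected ≈ 15.3 W; P_delivered ≈ 80.8 W

|Γ| = |(-27.8 − j8.31)/(72.2 − j8.31)| = 0.399
|Γ|² = 0.159
P_refl = |Γ|²·P_inc = 15.3 W, P_del = (1 − |Γ|²)·P_inc = 80.8 W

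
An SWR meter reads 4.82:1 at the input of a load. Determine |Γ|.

|Γ| ≈ 0.656

|Γ| = (S − 1)/(S + 1) = (4.82 − 1)/(4.82 + 1) = 3.82/5.82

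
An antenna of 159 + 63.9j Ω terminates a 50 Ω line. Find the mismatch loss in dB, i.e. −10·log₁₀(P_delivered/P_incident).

mismatch loss ≈ 1.77 dB

Γ = (109 + j63.9)/(209 + j63.9), |Γ| = 0.578
|Γ|² = 0.334, so P_del/P_inc = 1 − |Γ|² = 0.666
ML = −10·log₁₀(1 − |Γ|²)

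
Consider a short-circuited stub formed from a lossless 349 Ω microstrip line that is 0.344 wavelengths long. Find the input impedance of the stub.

βl = 2π × 0.344 = 124°
tan(βl) = -1.49
For a short-circuited stub, Z_in = jZ_0·tan(βl)

Z_in ≈ −j521 Ω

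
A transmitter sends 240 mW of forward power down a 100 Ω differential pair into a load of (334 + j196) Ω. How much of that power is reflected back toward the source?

|Γ| = |(234 + j196)/(434 + j196)| = 0.641
|Γ|² = 0.411
P_refl = |Γ|²·P_inc = 98.6 mW, P_del = (1 − |Γ|²)·P_inc = 141 mW

P_reflected ≈ 98.6 mW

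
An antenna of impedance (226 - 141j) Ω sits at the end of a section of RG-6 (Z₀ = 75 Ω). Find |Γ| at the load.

|Γ| ≈ 0.622

Γ = (Z_L − Z_0)/(Z_L + Z_0) = (151 − j141)/(301 − j141)
|Γ| = 207/332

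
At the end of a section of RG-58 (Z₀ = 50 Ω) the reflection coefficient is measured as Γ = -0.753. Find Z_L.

Z_L ≈ 7.05 Ω

Z_L = Z_0·(1 + Γ)/(1 − Γ) = 50·(0.247)/(1.75)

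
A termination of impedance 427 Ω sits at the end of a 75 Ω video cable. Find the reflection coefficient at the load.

Γ = (Z_L − Z_0)/(Z_L + Z_0) = (427 − 75)/(427 + 75) = 352/502

Γ = 0.701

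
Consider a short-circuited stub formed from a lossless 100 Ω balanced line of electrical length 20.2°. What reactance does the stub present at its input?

tan(βl) = 0.368
For a short-circuited stub, Z_in = jZ_0·tan(βl)

X_in ≈ 36.8 Ω (inductive)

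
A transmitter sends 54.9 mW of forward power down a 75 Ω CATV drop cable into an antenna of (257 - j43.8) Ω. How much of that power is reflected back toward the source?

P_reflected ≈ 17.2 mW

|Γ| = |(182 − j43.8)/(332 − j43.8)| = 0.559
|Γ|² = 0.312
P_refl = |Γ|²·P_inc = 17.2 mW, P_del = (1 − |Γ|²)·P_inc = 37.7 mW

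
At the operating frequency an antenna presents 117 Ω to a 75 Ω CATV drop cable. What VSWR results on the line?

Γ = (117 − 75)/(117 + 75) = 0.219
VSWR = (1 + 0.219)/(1 − 0.219)

VSWR ≈ 1.56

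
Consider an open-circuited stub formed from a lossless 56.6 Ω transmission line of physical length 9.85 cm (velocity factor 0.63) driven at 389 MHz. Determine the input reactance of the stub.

X_in ≈ -17.3 Ω (capacitive)

λ = v/f = 0.63·c / 389 MHz = 0.486 m
βl = 2π·l/λ = 2π × 0.203 = 73°
tan(βl) = 3.27
For an open-circuited stub, Z_in = −jZ_0·cot(βl) = −jZ_0/tan(βl)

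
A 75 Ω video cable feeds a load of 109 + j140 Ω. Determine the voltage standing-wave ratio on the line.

VSWR ≈ 4.31

Γ = (Z_L − Z_0)/(Z_L + Z_0) = (34 + j140)/(184 + j140)
|Γ| = 144/231 = 0.623
VSWR = (1 + |Γ|)/(1 − |Γ|) = 1.62/0.377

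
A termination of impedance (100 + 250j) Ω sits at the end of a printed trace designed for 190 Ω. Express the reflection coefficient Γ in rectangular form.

Γ ≈ 0.248 + j0.648

Γ = (Z_L − Z_0)/(Z_L + Z_0) = (-90 + j250)/(290 + j250)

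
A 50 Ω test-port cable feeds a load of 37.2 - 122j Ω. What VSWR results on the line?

Γ = (Z_L − Z_0)/(Z_L + Z_0) = (-12.8 − j122)/(87.2 − j122)
|Γ| = 123/150 = 0.818
VSWR = (1 + |Γ|)/(1 − |Γ|) = 1.82/0.182

VSWR ≈ 9.99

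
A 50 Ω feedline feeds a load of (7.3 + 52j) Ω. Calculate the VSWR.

Γ = (Z_L − Z_0)/(Z_L + Z_0) = (-42.7 + j52)/(57.3 + j52)
|Γ| = 67.3/77.4 = 0.87
VSWR = (1 + |Γ|)/(1 − |Γ|) = 1.87/0.13

VSWR ≈ 14.3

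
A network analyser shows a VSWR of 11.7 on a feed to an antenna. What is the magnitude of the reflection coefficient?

|Γ| ≈ 0.843

|Γ| = (S − 1)/(S + 1) = (11.7 − 1)/(11.7 + 1) = 10.7/12.7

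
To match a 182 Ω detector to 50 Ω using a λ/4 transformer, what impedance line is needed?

Z_qwt ≈ 95.4 Ω

Z_qwt = √(Z_0·R_L) = √(50 × 182) = √9100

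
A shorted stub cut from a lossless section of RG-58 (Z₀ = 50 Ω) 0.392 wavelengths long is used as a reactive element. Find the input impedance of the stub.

βl = 2π × 0.392 = 141°
tan(βl) = -0.806
For a shorted stub, Z_in = jZ_0·tan(βl)

Z_in ≈ −j40.3 Ω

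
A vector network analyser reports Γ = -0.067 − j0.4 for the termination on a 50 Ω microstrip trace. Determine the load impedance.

Z_L = Z_0·(1 + Γ)/(1 − Γ) = 50·(0.933 − j0.4)/(1.07 + j0.4)

Z_L ≈ 32.2 − j30.8 Ω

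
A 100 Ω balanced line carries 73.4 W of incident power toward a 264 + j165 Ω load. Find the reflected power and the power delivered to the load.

P_reflected ≈ 24.9 W; P_delivered ≈ 48.5 W

|Γ| = |(164 + j165)/(364 + j165)| = 0.582
|Γ|² = 0.339
P_refl = |Γ|²·P_inc = 24.9 W, P_del = (1 − |Γ|²)·P_inc = 48.5 W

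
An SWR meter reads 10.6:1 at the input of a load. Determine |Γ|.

|Γ| ≈ 0.828

|Γ| = (S − 1)/(S + 1) = (10.6 − 1)/(10.6 + 1) = 9.6/11.6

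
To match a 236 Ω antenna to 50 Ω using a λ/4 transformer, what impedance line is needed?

Z_qwt = √(Z_0·R_L) = √(50 × 236) = √11800

Z_qwt ≈ 109 Ω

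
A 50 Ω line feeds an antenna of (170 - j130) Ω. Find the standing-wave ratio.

Γ = (Z_L − Z_0)/(Z_L + Z_0) = (120 − j130)/(220 − j130)
|Γ| = 177/256 = 0.692
VSWR = (1 + |Γ|)/(1 − |Γ|) = 1.69/0.308

VSWR ≈ 5.5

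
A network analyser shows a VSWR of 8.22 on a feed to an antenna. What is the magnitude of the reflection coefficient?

|Γ| = (S − 1)/(S + 1) = (8.22 − 1)/(8.22 + 1) = 7.22/9.22

|Γ| ≈ 0.783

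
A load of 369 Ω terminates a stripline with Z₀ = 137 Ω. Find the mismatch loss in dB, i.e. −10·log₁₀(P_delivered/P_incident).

Γ = (369 − 137)/(369 + 137) = 0.458
|Γ|² = 0.21, so P_del/P_inc = 1 − |Γ|² = 0.79
ML = −10·log₁₀(1 − |Γ|²)

mismatch loss ≈ 1.02 dB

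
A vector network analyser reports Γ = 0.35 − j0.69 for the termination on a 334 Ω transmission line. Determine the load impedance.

Z_L ≈ 149 − j513 Ω

Z_L = Z_0·(1 + Γ)/(1 − Γ) = 334·(1.35 − j0.69)/(0.65 + j0.69)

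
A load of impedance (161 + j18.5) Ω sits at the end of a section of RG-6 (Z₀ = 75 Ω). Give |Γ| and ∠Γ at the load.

Γ ≈ 0.372 ∠ 7.66°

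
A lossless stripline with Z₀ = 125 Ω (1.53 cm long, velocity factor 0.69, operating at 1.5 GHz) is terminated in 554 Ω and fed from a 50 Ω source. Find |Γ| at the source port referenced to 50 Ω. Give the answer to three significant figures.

|Γ| ≈ 0.762

λ = v/f = 0.69·c / 1.5 GHz = 0.138 m
βl = 2π·l/λ = 2π × 0.111 = 39.9°
tan(βl) = 0.837
Z_in = Z_0·(Z_L + jZ_0·tanβl)/(Z_0 + jZ_L·tanβl) = 63.9 − j132 Ω
Γ_s = (Z_in − Z_s)/(Z_in + Z_s) = (13.9 − j132)/(114 − j132), |Γ_s| = 0.762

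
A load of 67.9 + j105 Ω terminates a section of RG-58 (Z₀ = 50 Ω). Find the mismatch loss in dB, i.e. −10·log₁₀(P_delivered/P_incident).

Γ = (17.9 + j105)/(117.9 + j105), |Γ| = 0.675
|Γ|² = 0.455, so P_del/P_inc = 1 − |Γ|² = 0.545
ML = −10·log₁₀(1 − |Γ|²)

mismatch loss ≈ 2.64 dB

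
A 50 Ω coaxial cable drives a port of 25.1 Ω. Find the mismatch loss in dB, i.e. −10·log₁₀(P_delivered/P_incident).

Γ = (25.1 − 50)/(25.1 + 50) = -0.332
|Γ|² = 0.11, so P_del/P_inc = 1 − |Γ|² = 0.89
ML = −10·log₁₀(1 − |Γ|²)

mismatch loss ≈ 0.506 dB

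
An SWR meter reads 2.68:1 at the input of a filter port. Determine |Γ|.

|Γ| = (S − 1)/(S + 1) = (2.68 − 1)/(2.68 + 1) = 1.68/3.68

|Γ| ≈ 0.457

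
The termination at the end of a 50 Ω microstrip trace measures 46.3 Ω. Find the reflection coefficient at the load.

Γ = -0.0384

Γ = (Z_L − Z_0)/(Z_L + Z_0) = (46.3 − 50)/(46.3 + 50) = -3.7/96.3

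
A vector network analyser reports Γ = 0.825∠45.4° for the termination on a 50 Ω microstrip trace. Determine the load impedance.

Z_L ≈ 30.6 + j113 Ω

Z_L = Z_0·(1 + Γ)/(1 − Γ) = 50·(1.58 + j0.587)/(0.421 − j0.587)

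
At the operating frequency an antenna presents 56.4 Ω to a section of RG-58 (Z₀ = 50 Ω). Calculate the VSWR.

VSWR ≈ 1.13

For a purely resistive load, VSWR = R_L/Z_0 or Z_0/R_L (whichever > 1) = 56.4/50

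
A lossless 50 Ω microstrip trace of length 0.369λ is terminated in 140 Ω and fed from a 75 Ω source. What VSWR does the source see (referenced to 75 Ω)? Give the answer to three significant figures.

VSWR ≈ 3.18

βl = 2π × 0.369 = 133°
tan(βl) = -1.08
Z_in = Z_0·(Z_L + jZ_0·tanβl)/(Z_0 + jZ_L·tanβl) = 29.9 + j36.5 Ω
Γ_s = (Z_in − Z_s)/(Z_in + Z_s) = (-45.1 + j36.5)/(105 + j36.5), |Γ_s| = 0.522
VSWR = (1 + |Γ_s|)/(1 − |Γ_s|)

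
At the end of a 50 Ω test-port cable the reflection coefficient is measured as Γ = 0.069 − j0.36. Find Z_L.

Z_L = Z_0·(1 + Γ)/(1 − Γ) = 50·(1.07 − j0.36)/(0.931 + j0.36)

Z_L ≈ 43.4 − j36.1 Ω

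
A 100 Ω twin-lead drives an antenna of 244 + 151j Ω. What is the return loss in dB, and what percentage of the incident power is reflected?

RL ≈ 5.11 dB; 30.8% of incident power reflected

Γ = (144 + j151)/(344 + j151), |Γ| = 0.555
RL = −20·log₁₀(0.555) = 5.11 dB
P_refl/P_inc = |Γ|² = 0.308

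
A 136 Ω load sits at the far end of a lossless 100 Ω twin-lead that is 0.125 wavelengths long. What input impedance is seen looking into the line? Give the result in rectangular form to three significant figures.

βl = 2π × 0.125 = 45°
tan(βl) = tan(45°) = 1
Z_in = Z_0·(Z_L + jZ_0·tanβl)/(Z_0 + jZ_L·tanβl)
     = 100·(136 + j100)/(100 + j136)

Z_in ≈ 95.5 − j29.8 Ω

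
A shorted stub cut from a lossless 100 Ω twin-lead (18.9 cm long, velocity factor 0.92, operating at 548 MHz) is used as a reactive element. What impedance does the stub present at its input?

Z_in ≈ −j99.7 Ω

λ = v/f = 0.92·c / 548 MHz = 0.504 m
βl = 2π·l/λ = 2π × 0.375 = 135°
tan(βl) = -0.997
For a shorted stub, Z_in = jZ_0·tan(βl)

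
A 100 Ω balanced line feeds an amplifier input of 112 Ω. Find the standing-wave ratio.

For a purely resistive load, VSWR = R_L/Z_0 or Z_0/R_L (whichever > 1) = 112/100

VSWR ≈ 1.12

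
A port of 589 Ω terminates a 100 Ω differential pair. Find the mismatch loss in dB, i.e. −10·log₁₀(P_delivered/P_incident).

Γ = (589 − 100)/(589 + 100) = 0.71
|Γ|² = 0.504, so P_del/P_inc = 1 − |Γ|² = 0.496
ML = −10·log₁₀(1 − |Γ|²)

mismatch loss ≈ 3.04 dB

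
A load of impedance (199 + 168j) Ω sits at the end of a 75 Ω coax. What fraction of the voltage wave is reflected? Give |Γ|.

Γ = (Z_L − Z_0)/(Z_L + Z_0) = (124 + j168)/(274 + j168)
|Γ| = 209/321

|Γ| ≈ 0.65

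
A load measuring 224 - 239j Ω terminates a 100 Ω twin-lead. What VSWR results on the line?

Γ = (Z_L − Z_0)/(Z_L + Z_0) = (124 − j239)/(324 − j239)
|Γ| = 269/403 = 0.669
VSWR = (1 + |Γ|)/(1 − |Γ|) = 1.67/0.331

VSWR ≈ 5.04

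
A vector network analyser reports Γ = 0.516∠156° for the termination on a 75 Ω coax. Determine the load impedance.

Z_L = Z_0·(1 + Γ)/(1 − Γ) = 75·(0.529 + j0.21)/(1.47 − j0.21)

Z_L ≈ 24.9 + j14.3 Ω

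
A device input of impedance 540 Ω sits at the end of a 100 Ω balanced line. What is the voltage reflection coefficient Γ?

Γ = (Z_L − Z_0)/(Z_L + Z_0) = (540 − 100)/(540 + 100) = 440/640

Γ = 0.688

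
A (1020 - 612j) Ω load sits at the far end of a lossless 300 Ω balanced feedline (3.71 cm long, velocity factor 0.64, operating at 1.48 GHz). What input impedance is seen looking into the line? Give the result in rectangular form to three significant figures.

λ = v/f = 0.64·c / 1.48 GHz = 0.13 m
βl = 2π·l/λ = 2π × 0.286 = 103°
tan(βl) = tan(103°) = -4.35
Z_in = Z_0·(Z_L + jZ_0·tanβl)/(Z_0 + jZ_L·tanβl)
     = 300·(1020 − j1920)/(-2360 − j4430)

Z_in ≈ 72.4 + j108 Ω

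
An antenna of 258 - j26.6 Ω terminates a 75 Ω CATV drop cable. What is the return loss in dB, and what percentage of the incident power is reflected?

RL ≈ 5.14 dB; 30.6% of incident power reflected

Γ = (183 − j26.6)/(333 − j26.6), |Γ| = 0.554
RL = −20·log₁₀(0.554) = 5.14 dB
P_refl/P_inc = |Γ|² = 0.306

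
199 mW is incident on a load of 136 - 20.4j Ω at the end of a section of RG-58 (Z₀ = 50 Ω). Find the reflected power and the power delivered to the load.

|Γ| = |(86 − j20.4)/(186 − j20.4)| = 0.472
|Γ|² = 0.223
P_refl = |Γ|²·P_inc = 44.4 mW, P_del = (1 − |Γ|²)·P_inc = 155 mW

P_reflected ≈ 44.4 mW; P_delivered ≈ 155 mW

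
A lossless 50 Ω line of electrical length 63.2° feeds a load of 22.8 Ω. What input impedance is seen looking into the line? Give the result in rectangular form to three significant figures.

Z_in ≈ 61.8 + j43.2 Ω

tan(βl) = tan(63.2°) = 1.98
Z_in = Z_0·(Z_L + jZ_0·tanβl)/(Z_0 + jZ_L·tanβl)
     = 50·(22.8 + j99)/(50 + j45.1)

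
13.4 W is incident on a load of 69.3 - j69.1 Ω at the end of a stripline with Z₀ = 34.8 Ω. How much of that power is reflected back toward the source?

P_reflected ≈ 5.12 W

|Γ| = |(34.5 − j69.1)/(104.1 − j69.1)| = 0.618
|Γ|² = 0.382
P_refl = |Γ|²·P_inc = 5.12 W, P_del = (1 − |Γ|²)·P_inc = 8.28 W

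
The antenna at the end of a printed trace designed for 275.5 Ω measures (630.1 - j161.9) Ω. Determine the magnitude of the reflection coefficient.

|Γ| ≈ 0.424

Γ = (Z_L − Z_0)/(Z_L + Z_0) = (354.6 − j161.9)/(905.6 − j161.9)
|Γ| = 390/920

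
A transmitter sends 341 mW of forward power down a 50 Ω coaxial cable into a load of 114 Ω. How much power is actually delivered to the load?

P_delivered ≈ 289 mW

Γ = (114 − 50)/(114 + 50) = 0.39
|Γ|² = 0.152
P_refl = |Γ|²·P_inc = 51.9 mW, P_del = (1 − |Γ|²)·P_inc = 289 mW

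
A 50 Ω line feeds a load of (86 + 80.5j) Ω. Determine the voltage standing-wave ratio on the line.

Γ = (Z_L − Z_0)/(Z_L + Z_0) = (36 + j80.5)/(136 + j80.5)
|Γ| = 88.2/158 = 0.558
VSWR = (1 + |Γ|)/(1 − |Γ|) = 1.56/0.442

VSWR ≈ 3.52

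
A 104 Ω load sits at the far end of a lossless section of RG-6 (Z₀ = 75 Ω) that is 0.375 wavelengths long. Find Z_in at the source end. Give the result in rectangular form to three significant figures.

Z_in ≈ 71.2 + j23.7 Ω

βl = 2π × 0.375 = 135°
tan(βl) = tan(135°) = -1
Z_in = Z_0·(Z_L + jZ_0·tanβl)/(Z_0 + jZ_L·tanβl)
     = 75·(104 − j75)/(75 − j104)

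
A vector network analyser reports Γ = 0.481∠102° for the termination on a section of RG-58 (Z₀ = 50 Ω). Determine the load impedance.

Z_L ≈ 26.8 + j32.9 Ω

Z_L = Z_0·(1 + Γ)/(1 − Γ) = 50·(0.9 + j0.47)/(1.1 − j0.47)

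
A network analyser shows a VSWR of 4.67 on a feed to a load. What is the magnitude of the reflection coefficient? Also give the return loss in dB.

|Γ| ≈ 0.647; return loss ≈ 3.78 dB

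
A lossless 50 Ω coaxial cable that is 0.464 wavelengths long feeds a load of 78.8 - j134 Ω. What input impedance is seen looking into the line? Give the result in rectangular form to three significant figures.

βl = 2π × 0.464 = 167°
tan(βl) = tan(167°) = -0.23
Z_in = Z_0·(Z_L + jZ_0·tanβl)/(Z_0 + jZ_L·tanβl)
     = 50·(78.8 − j146)/(19.2 − j18.1)

Z_in ≈ 298 − j97.6 Ω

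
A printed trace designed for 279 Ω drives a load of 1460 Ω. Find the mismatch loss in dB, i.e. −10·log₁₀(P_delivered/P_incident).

Γ = (1460 − 279)/(1460 + 279) = 0.679
|Γ|² = 0.461, so P_del/P_inc = 1 − |Γ|² = 0.539
ML = −10·log₁₀(1 − |Γ|²)

mismatch loss ≈ 2.69 dB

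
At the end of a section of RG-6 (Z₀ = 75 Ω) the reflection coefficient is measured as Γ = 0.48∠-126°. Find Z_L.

Z_L = Z_0·(1 + Γ)/(1 − Γ) = 75·(0.718 − j0.388)/(1.28 + j0.388)

Z_L ≈ 32.2 − j32.5 Ω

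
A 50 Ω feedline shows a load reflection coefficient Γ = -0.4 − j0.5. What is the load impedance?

Z_L ≈ 13.3 − j22.6 Ω

Z_L = Z_0·(1 + Γ)/(1 − Γ) = 50·(0.6 − j0.5)/(1.4 + j0.5)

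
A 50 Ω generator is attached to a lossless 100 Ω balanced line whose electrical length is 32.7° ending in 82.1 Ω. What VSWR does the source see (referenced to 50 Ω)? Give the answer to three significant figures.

tan(βl) = 0.642
Z_in = Z_0·(Z_L + jZ_0·tanβl)/(Z_0 + jZ_L·tanβl) = 90.7 + j16.4 Ω
Γ_s = (Z_in − Z_s)/(Z_in + Z_s) = (40.7 + j16.4)/(141 + j16.4), |Γ_s| = 0.31
VSWR = (1 + |Γ_s|)/(1 − |Γ_s|)

VSWR ≈ 1.9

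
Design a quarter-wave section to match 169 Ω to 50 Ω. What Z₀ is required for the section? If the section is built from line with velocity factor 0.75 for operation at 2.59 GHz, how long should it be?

Z_qwt ≈ 91.9 Ω; length ≈ 2.17 cm

Z_qwt = √(Z_0·R_L) = √(50 × 169) = √8450
λ = 0.75·c/f = 0.0869 m, so l = λ/4 = 0.0217 m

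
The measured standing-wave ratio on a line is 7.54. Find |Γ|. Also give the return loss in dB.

|Γ| = (S − 1)/(S + 1) = (7.54 − 1)/(7.54 + 1) = 6.54/8.54
RL = −20·log₁₀|Γ| = −20·log₁₀(0.766)

|Γ| ≈ 0.766; return loss ≈ 2.32 dB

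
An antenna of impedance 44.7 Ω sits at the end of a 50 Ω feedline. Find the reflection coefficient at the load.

Γ = -0.056

Γ = (Z_L − Z_0)/(Z_L + Z_0) = (44.7 − 50)/(44.7 + 50) = -5.3/94.7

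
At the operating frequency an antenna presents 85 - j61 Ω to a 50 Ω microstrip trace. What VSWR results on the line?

Γ = (Z_L − Z_0)/(Z_L + Z_0) = (35 − j61)/(135 − j61)
|Γ| = 70.3/148 = 0.475
VSWR = (1 + |Γ|)/(1 − |Γ|) = 1.47/0.525

VSWR ≈ 2.81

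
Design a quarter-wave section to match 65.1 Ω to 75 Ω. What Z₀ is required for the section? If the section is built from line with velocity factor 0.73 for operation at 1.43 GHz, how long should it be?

Z_qwt = √(Z_0·R_L) = √(75 × 65.1) = √4882
λ = 0.73·c/f = 0.153 m, so l = λ/4 = 0.0383 m

Z_qwt ≈ 69.9 Ω; length ≈ 3.83 cm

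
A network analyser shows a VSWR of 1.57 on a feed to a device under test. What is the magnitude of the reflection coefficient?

|Γ| ≈ 0.222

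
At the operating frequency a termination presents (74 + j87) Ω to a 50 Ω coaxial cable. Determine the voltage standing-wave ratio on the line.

Γ = (Z_L − Z_0)/(Z_L + Z_0) = (24 + j87)/(124 + j87)
|Γ| = 90.2/151 = 0.596
VSWR = (1 + |Γ|)/(1 − |Γ|) = 1.6/0.404

VSWR ≈ 3.95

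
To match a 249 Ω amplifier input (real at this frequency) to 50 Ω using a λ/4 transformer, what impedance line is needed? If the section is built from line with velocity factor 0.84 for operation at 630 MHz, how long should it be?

Z_qwt = √(Z_0·R_L) = √(50 × 249) = √12450
λ = 0.84·c/f = 0.4 m, so l = λ/4 = 0.1 m

Z_qwt ≈ 112 Ω; length ≈ 10 cm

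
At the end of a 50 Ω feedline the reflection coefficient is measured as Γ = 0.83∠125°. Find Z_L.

Z_L = Z_0·(1 + Γ)/(1 − Γ) = 50·(0.524 + j0.68)/(1.48 − j0.68)

Z_L ≈ 5.89 + j25.7 Ω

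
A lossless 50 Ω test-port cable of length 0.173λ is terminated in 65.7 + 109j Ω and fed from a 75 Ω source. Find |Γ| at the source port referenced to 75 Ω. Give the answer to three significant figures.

βl = 2π × 0.173 = 62.3°
tan(βl) = 1.9
Z_in = Z_0·(Z_L + jZ_0·tanβl)/(Z_0 + jZ_L·tanβl) = 18.8 − j49.9 Ω
Γ_s = (Z_in − Z_s)/(Z_in + Z_s) = (-56.2 − j49.9)/(93.8 − j49.9), |Γ_s| = 0.708

|Γ| ≈ 0.708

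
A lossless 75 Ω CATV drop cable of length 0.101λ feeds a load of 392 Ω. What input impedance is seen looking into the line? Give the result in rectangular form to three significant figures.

Z_in ≈ 38.2 − j91.9 Ω

βl = 2π × 0.101 = 36.4°
tan(βl) = tan(36.4°) = 0.736
Z_in = Z_0·(Z_L + jZ_0·tanβl)/(Z_0 + jZ_L·tanβl)
     = 75·(392 + j55.2)/(75 + j289)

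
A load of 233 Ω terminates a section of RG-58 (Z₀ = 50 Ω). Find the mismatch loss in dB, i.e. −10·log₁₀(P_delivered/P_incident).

Γ = (233 − 50)/(233 + 50) = 0.647
|Γ|² = 0.418, so P_del/P_inc = 1 − |Γ|² = 0.582
ML = −10·log₁₀(1 − |Γ|²)

mismatch loss ≈ 2.35 dB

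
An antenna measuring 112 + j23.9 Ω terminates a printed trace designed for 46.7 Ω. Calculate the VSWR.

VSWR ≈ 2.53

Γ = (Z_L − Z_0)/(Z_L + Z_0) = (65.3 + j23.9)/(158.7 + j23.9)
|Γ| = 69.5/160 = 0.433
VSWR = (1 + |Γ|)/(1 − |Γ|) = 1.43/0.567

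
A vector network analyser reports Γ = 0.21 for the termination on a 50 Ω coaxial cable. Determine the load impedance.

Z_L = Z_0·(1 + Γ)/(1 − Γ) = 50·(1.21)/(0.79)

Z_L ≈ 76.6 Ω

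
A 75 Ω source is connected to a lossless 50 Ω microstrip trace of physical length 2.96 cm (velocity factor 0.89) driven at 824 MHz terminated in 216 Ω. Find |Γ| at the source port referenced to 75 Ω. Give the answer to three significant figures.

λ = v/f = 0.89·c / 824 MHz = 0.324 m
βl = 2π·l/λ = 2π × 0.0913 = 32.9°
tan(βl) = 0.647
Z_in = Z_0·(Z_L + jZ_0·tanβl)/(Z_0 + jZ_L·tanβl) = 34.8 − j64.9 Ω
Γ_s = (Z_in − Z_s)/(Z_in + Z_s) = (-40.2 − j64.9)/(110 − j64.9), |Γ_s| = 0.598

|Γ| ≈ 0.598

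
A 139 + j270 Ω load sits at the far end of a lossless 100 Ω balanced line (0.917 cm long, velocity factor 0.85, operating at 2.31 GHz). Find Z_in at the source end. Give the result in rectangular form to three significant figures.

Z_in ≈ 196 − j309 Ω

λ = v/f = 0.85·c / 2.31 GHz = 0.11 m
βl = 2π·l/λ = 2π × 0.0831 = 29.9°
tan(βl) = tan(29.9°) = 0.575
Z_in = Z_0·(Z_L + jZ_0·tanβl)/(Z_0 + jZ_L·tanβl)
     = 100·(139 + j328)/(-55.3 + j79.9)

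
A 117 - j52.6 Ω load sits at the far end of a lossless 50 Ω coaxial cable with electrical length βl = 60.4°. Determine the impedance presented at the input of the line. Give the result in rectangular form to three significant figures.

tan(βl) = tan(60.4°) = 1.76
Z_in = Z_0·(Z_L + jZ_0·tanβl)/(Z_0 + jZ_L·tanβl)
     = 50·(117 + j35.4)/(143 + j206)

Z_in ≈ 19.1 − j15.2 Ω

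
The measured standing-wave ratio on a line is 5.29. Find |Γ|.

|Γ| = (S − 1)/(S + 1) = (5.29 − 1)/(5.29 + 1) = 4.29/6.29

|Γ| ≈ 0.682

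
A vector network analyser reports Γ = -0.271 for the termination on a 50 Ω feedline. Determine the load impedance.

Z_L = Z_0·(1 + Γ)/(1 − Γ) = 50·(0.729)/(1.27)

Z_L ≈ 28.7 Ω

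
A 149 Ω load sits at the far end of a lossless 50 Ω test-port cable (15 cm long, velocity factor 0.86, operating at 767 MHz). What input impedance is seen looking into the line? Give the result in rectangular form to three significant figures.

Z_in ≈ 79.5 + j66 Ω

λ = v/f = 0.86·c / 767 MHz = 0.336 m
βl = 2π·l/λ = 2π × 0.446 = 161°
tan(βl) = tan(161°) = -0.353
Z_in = Z_0·(Z_L + jZ_0·tanβl)/(Z_0 + jZ_L·tanβl)
     = 50·(149 − j17.7)/(50 − j52.7)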